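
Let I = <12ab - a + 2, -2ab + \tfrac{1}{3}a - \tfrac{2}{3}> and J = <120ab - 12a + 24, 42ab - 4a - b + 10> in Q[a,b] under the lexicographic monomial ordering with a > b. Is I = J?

Since reduced Gröbner bases are canonical representatives of ideals under a given ordering, it suffices to compute and compare them.
Buchberger on the first generating set:
f_1 = 12ab - a + 2, LT = ab.
f_2 = -2ab + \tfrac{1}{3}a - \tfrac{2}{3}, LT = ab.

S(f_1,f_2): lcm = ab. S = \tfrac{1}{12}a - \tfrac{1}{6}.
  leading term a: no divisor's leading term divides it; move \tfrac{1}{12}a to the remainder.
  leading term 1: no divisor's leading term divides it; move -\tfrac{1}{6} to the remainder.
  remainder \tfrac{1}{12}a - \tfrac{1}{6} ≠ 0; add g_3 = \tfrac{1}{12}a - \tfrac{1}{6} to the basis.

S(f_1,g_3): lcm = ab. S = -\tfrac{1}{12}a + 2b + \tfrac{1}{6}.
  leading term a: subtract (-1)·g_3 from -\tfrac{1}{12}a + 2b + \tfrac{1}{6} → 2b
  leading term b: no divisor's leading term divides it; move 2b to the remainder.
  remainder 2b ≠ 0; add g_4 = 2b to the basis.

The other S-polynomials (S(f_2,g_3), S(f_1,g_4), S(f_2,g_4), S(g_3,g_4)) all reduce to 0 modulo the current basis, so we have a Gröbner basis.
Inter-reduce: drop elements whose leading term is divisible by another's, tail-reduce, and make monic.
Reduced Gröbner basis: {a - 2, b}.

Buchberger on the second generating set:
h_1 = 120ab - 12a + 24, LT = ab.
h_2 = 42ab - 4a - b + 10, LT = ab.

S(h_1,h_2): lcm = ab. S = -\tfrac{1}{210}a + \tfrac{1}{42}b - \tfrac{4}{105}.
  leading term a: no divisor's leading term divides it; move -\tfrac{1}{210}a to the remainder.
  leading term b: no divisor's leading term divides it; move \tfrac{1}{42}b to the remainder.
  leading term 1: no divisor's leading term divides it; move -\tfrac{4}{105} to the remainder.
  remainder -\tfrac{1}{210}a + \tfrac{1}{42}b - \tfrac{4}{105} ≠ 0; add k_3 = -\tfrac{1}{210}a + \tfrac{1}{42}b - \tfrac{4}{105} to the basis.

S(h_1,k_3): lcm = ab. S = -\tfrac{1}{10}a + 5b^{2} - 8b + \tfrac{1}{5}.
  leading term a: subtract (21)·k_3 from -\tfrac{1}{10}a + 5b^{2} - 8b + \tfrac{1}{5} → 5b^{2} - \tfrac{17}{2}b + 1
  leading term b^{2}: no divisor's leading term divides it; move 5b^{2} to the remainder.
  leading term b: no divisor's leading term divides it; move -\tfrac{17}{2}b to the remainder.
  leading term 1: no divisor's leading term divides it; move 1 to the remainder.
  remainder 5b^{2} - \tfrac{17}{2}b + 1 ≠ 0; add k_4 = 5b^{2} - \tfrac{17}{2}b + 1 to the basis.

The other S-polynomials (S(h_2,k_3), S(h_1,k_4), S(h_2,k_4), S(k_3,k_4)) all reduce to 0 modulo the current basis, so we have a Gröbner basis.
Inter-reduce: drop elements whose leading term is divisible by another's, tail-reduce, and make monic.
Reduced Gröbner basis: {a - 5b + 8, b^{2} - \tfrac{17}{10}b + \tfrac{1}{5}}.

These differ, so the ideals are not equal.
The choice of monomial ordering does not affect the verdict — as long as both bases are computed under the same ordering, their equality decides ideal equality.

No, the ideals differ.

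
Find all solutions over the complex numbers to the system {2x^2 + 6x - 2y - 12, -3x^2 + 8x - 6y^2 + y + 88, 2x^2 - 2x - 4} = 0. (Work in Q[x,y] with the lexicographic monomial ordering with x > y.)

{(2, 4)}

Compute a lex Gröbner basis by Buchberger's algorithm.
f_1 = 2x^2 + 6x - 2y - 12, LT = x^2.
f_2 = -3x^2 + 8x - 6y^2 + y + 88, LT = x^2.
f_3 = 2x^2 - 2x - 4, LT = x^2.

S(f_1,f_2): lcm = x^2. S = 17/3x - 2y^2 - 2/3y + 70/3.
  reduce S modulo (f_1, f_2, f_3):
  remainder 17/3x - 2y^2 - 2/3y + 70/3 ≠ 0; add h_4 = 17/3x - 2y^2 - 2/3y + 70/3 to the basis.

S(f_1,f_3): lcm = x^2. S = 4x - y - 4.
  reduce S modulo (f_1, f_2, f_3, h_4):
  remainder 24/17y^2 - 9/17y - 348/17 ≠ 0; add h_5 = 24/17y^2 - 9/17y - 348/17 to the basis.

S(f_1,h_4): lcm = x^2. S = 6/17xy^2 + 2/17xy - 19/17x - y - 6.
  reduce S modulo (f_1, f_2, f_3, h_4, h_5):
  remainder 35/128y - 35/32 ≠ 0; add h_6 = 35/128y - 35/32 to the basis.

The other S-polynomials (S(f_2,f_3), S(f_2,h_4), S(f_3,h_4), S(f_1,h_5), S(f_2,h_5), S(f_3,h_5), S(h_4,h_5), S(f_1,h_6), S(f_2,h_6), S(f_3,h_6), S(h_4,h_6), S(h_5,h_6)) all reduce to 0 modulo the current basis, so we have a Gröbner basis.
Inter-reduce: drop elements whose leading term is divisible by another's, tail-reduce, and make monic.
Reduced Gröbner basis: {x - 2, y - 4}.

Since the basis is lex-ordered, y - 4 is univariate in y. Its roots are {4}. Back-substituting each root into the other basis elements fixes the other coordinates.
  y = 4: the earlier basis element becomes x - 2 = 0, giving x = 2 — point (2, 4).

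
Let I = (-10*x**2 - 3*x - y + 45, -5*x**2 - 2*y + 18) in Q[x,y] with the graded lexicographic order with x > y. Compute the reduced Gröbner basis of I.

G = {y**2 + 32/5*y + 27/5, x - y - 3}

f_1 = -10*x**2 - 3*x - y + 45, LT = x**2.
f_2 = -5*x**2 - 2*y + 18, LT = x**2.

S(f_1,f_2): lcm = x**2. S = 3/10*x - 3/10*y - 9/10.
  reduce S modulo (f_1, f_2):
  remainder 3/10*x - 3/10*y - 9/10 ≠ 0; add g_3 = 3/10*x - 3/10*y - 9/10 to the basis.

S(f_1,g_3): lcm = x**2. S = x*y + 33/10*x + 1/10*y - 9/2.
  reduce S modulo (f_1, f_2, g_3):
  remainder y**2 + 32/5*y + 27/5 ≠ 0; add g_4 = y**2 + 32/5*y + 27/5 to the basis.

The other S-polynomials (S(f_2,g_3), S(f_1,g_4), S(f_2,g_4), S(g_3,g_4)) all reduce to 0 modulo the current basis, so we have a Gröbner basis.
Inter-reduce: drop elements whose leading term is divisible by another's, tail-reduce, and make monic.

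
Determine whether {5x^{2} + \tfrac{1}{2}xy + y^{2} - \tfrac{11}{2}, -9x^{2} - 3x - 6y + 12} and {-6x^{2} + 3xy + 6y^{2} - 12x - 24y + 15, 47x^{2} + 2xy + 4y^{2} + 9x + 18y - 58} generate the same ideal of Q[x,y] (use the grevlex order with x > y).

Yes, the ideals are equal.

Since reduced Gröbner bases are canonical representatives of ideals under a given ordering, it suffices to compute and compare them.
Buchberger on the first generating set:
f_1 = 5x^{2} + \tfrac{1}{2}xy + y^{2} - \tfrac{11}{2}, LT = x^{2}.
f_2 = -9x^{2} - 3x - 6y + 12, LT = x^{2}.

S(f_1,f_2): lcm = x^{2}. S = \tfrac{1}{10}xy + \tfrac{1}{5}y^{2} - \tfrac{1}{3}x - \tfrac{2}{3}y + \tfrac{7}{30}.
  leading term xy: no divisor's leading term divides it; move \tfrac{1}{10}xy to the remainder.
  leading term y^{2}: no divisor's leading term divides it; move \tfrac{1}{5}y^{2} to the remainder.
  leading term x: no divisor's leading term divides it; move -\tfrac{1}{3}x to the remainder.
  leading term y: no divisor's leading term divides it; move -\tfrac{2}{3}y to the remainder.
  leading term 1: no divisor's leading term divides it; move \tfrac{7}{30} to the remainder.
  remainder \tfrac{1}{10}xy + \tfrac{1}{5}y^{2} - \tfrac{1}{3}x - \tfrac{2}{3}y + \tfrac{7}{30} ≠ 0; add g_3 = \tfrac{1}{10}xy + \tfrac{1}{5}y^{2} - \tfrac{1}{3}x - \tfrac{2}{3}y + \tfrac{7}{30} to the basis.

S(f_1,g_3): lcm = x^{2}y. S = -\tfrac{19}{10}xy^{2} + \tfrac{1}{5}y^{3} + \tfrac{10}{3}x^{2} + \tfrac{20}{3}xy - \tfrac{7}{3}x - \tfrac{11}{10}y.
  leading term xy^{2}: subtract (-19y)·g_3 from -\tfrac{19}{10}xy^{2} + \tfrac{1}{5}y^{3} + \tfrac{10}{3}x^{2} + \tfrac{20}{3}xy - \tfrac{7}{3}x - \tfrac{11}{10}y → 4y^{3} + \tfrac{10}{3}x^{2} + \tfrac{1}{3}xy - \tfrac{38}{3}y^{2} - \tfrac{7}{3}x + \tfrac{10}{3}y
  leading term y^{3}: no divisor's leading term divides it; move 4y^{3} to the remainder.
  leading term x^{2}: subtract (\tfrac{2}{3})·f_1 from \tfrac{10}{3}x^{2} + \tfrac{1}{3}xy - \tfrac{38}{3}y^{2} - \tfrac{7}{3}x + \tfrac{10}{3}y → -\tfrac{40}{3}y^{2} - \tfrac{7}{3}x + \tfrac{10}{3}y + \tfrac{11}{3}
  leading term y^{2}: no divisor's leading term divides it; move -\tfrac{40}{3}y^{2} to the remainder.
  leading term x: no divisor's leading term divides it; move -\tfrac{7}{3}x to the remainder.
  leading term y: no divisor's leading term divides it; move \tfrac{10}{3}y to the remainder.
  leading term 1: no divisor's leading term divides it; move \tfrac{11}{3} to the remainder.
  remainder 4y^{3} - \tfrac{40}{3}y^{2} - \tfrac{7}{3}x + \tfrac{10}{3}y + \tfrac{11}{3} ≠ 0; add g_4 = 4y^{3} - \tfrac{40}{3}y^{2} - \tfrac{7}{3}x + \tfrac{10}{3}y + \tfrac{11}{3} to the basis.

The other S-polynomials (S(f_2,g_3), S(f_1,g_4), S(f_2,g_4), S(g_3,g_4)) all reduce to 0 modulo the current basis, so we have a Gröbner basis.
Inter-reduce: drop elements whose leading term is divisible by another's, tail-reduce, and make monic.
Reduced Gröbner basis: {y^{3} - \tfrac{10}{3}y^{2} - \tfrac{7}{12}x + \tfrac{5}{6}y + \tfrac{11}{12}, x^{2} + \tfrac{1}{3}x + \tfrac{2}{3}y - \tfrac{4}{3}, xy + 2y^{2} - \tfrac{10}{3}x - \tfrac{20}{3}y + \tfrac{7}{3}}.

Buchberger on the second generating set:
h_1 = -6x^{2} + 3xy + 6y^{2} - 12x - 24y + 15, LT = x^{2}.
h_2 = 47x^{2} + 2xy + 4y^{2} + 9x + 18y - 58, LT = x^{2}.

S(h_1,h_2): lcm = x^{2}. S = -\tfrac{51}{94}xy - \tfrac{51}{47}y^{2} + \tfrac{85}{47}x + \tfrac{170}{47}y - \tfrac{119}{94}.
  leading term xy: no divisor's leading term divides it; move -\tfrac{51}{94}xy to the remainder.
  leading term y^{2}: no divisor's leading term divides it; move -\tfrac{51}{47}y^{2} to the remainder.
  leading term x: no divisor's leading term divides it; move \tfrac{85}{47}x to the remainder.
  leading term y: no divisor's leading term divides it; move \tfrac{170}{47}y to the remainder.
  leading term 1: no divisor's leading term divides it; move -\tfrac{119}{94} to the remainder.
  remainder -\tfrac{51}{94}xy - \tfrac{51}{47}y^{2} + \tfrac{85}{47}x + \tfrac{170}{47}y - \tfrac{119}{94} ≠ 0; add k_3 = -\tfrac{51}{94}xy - \tfrac{51}{47}y^{2} + \tfrac{85}{47}x + \tfrac{170}{47}y - \tfrac{119}{94} to the basis.

S(h_1,k_3): lcm = x^{2}y. S = -\tfrac{5}{2}xy^{2} - y^{3} + \tfrac{10}{3}x^{2} + \tfrac{26}{3}xy + 4y^{2} - \tfrac{7}{3}x - \tfrac{5}{2}y.
  leading term xy^{2}: subtract (\tfrac{235}{51}y)·k_3 from -\tfrac{5}{2}xy^{2} - y^{3} + \tfrac{10}{3}x^{2} + \tfrac{26}{3}xy + 4y^{2} - \tfrac{7}{3}x - \tfrac{5}{2}y → 4y^{3} + \tfrac{10}{3}x^{2} + \tfrac{1}{3}xy - \tfrac{38}{3}y^{2} - \tfrac{7}{3}x + \tfrac{10}{3}y
  leading term y^{3}: no divisor's leading term divides it; move 4y^{3} to the remainder.
  leading term x^{2}: subtract (-\tfrac{5}{9})·h_1 from \tfrac{10}{3}x^{2} + \tfrac{1}{3}xy - \tfrac{38}{3}y^{2} - \tfrac{7}{3}x + \tfrac{10}{3}y → 2xy - \tfrac{28}{3}y^{2} - 9x - 10y + \tfrac{25}{3}
  leading term xy: subtract (-\tfrac{188}{51})·k_3 from 2xy - \tfrac{28}{3}y^{2} - 9x - 10y + \tfrac{25}{3} → -\tfrac{40}{3}y^{2} - \tfrac{7}{3}x + \tfrac{10}{3}y + \tfrac{11}{3}
  leading term y^{2}: no divisor's leading term divides it; move -\tfrac{40}{3}y^{2} to the remainder.
  leading term x: no divisor's leading term divides it; move -\tfrac{7}{3}x to the remainder.
  leading term y: no divisor's leading term divides it; move \tfrac{10}{3}y to the remainder.
  leading term 1: no divisor's leading term divides it; move \tfrac{11}{3} to the remainder.
  remainder 4y^{3} - \tfrac{40}{3}y^{2} - \tfrac{7}{3}x + \tfrac{10}{3}y + \tfrac{11}{3} ≠ 0; add k_4 = 4y^{3} - \tfrac{40}{3}y^{2} - \tfrac{7}{3}x + \tfrac{10}{3}y + \tfrac{11}{3} to the basis.

The other S-polynomials (S(h_2,k_3), S(h_1,k_4), S(h_2,k_4), S(k_3,k_4)) all reduce to 0 modulo the current basis, so we have a Gröbner basis.
Inter-reduce: drop elements whose leading term is divisible by another's, tail-reduce, and make monic.
Reduced Gröbner basis: {y^{3} - \tfrac{10}{3}y^{2} - \tfrac{7}{12}x + \tfrac{5}{6}y + \tfrac{11}{12}, x^{2} + \tfrac{1}{3}x + \tfrac{2}{3}y - \tfrac{4}{3}, xy + 2y^{2} - \tfrac{10}{3}x - \tfrac{20}{3}y + \tfrac{7}{3}}.

The two bases agree; hence the ideals are identical.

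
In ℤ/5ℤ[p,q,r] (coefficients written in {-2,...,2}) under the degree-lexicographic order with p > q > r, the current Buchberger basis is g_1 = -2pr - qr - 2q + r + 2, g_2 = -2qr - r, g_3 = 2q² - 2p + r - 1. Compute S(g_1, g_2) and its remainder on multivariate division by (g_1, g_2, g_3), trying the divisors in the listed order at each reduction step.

lcm(LM(g_1), LM(g_2)) = pqr.
S = (lcm/LT(g_1))·g_1 − (lcm/LT(g_2))·g_2 = -2q²r + 2pr + q² + 2qr - q.
Reduce S modulo (g_1, g_2, g_3) in that order:
  leading term q²r: subtract (q)·g_2 from -2q²r + 2pr + q² + 2qr - q → 2pr + q² - 2qr - q
  leading term pr: subtract (-1)·g_1 from 2pr + q² - 2qr - q → q² + 2qr + 2q + r + 2
  leading term q²: subtract (-2)·g_3 from q² + 2qr + 2q + r + 2 → 2qr + p + 2q - 2r
  leading term qr: subtract (-1)·g_2 from 2qr + p + 2q - 2r → p + 2q + 2r
  leading term p: no divisor's leading term divides it; move p to the remainder.
  leading term q: no divisor's leading term divides it; move 2q to the remainder.
  leading term r: no divisor's leading term divides it; move 2r to the remainder.
The remainder p + 2q + 2r is nonzero, so it would be added as the next basis element.

S(g_1, g_2) = -2q²r + 2pr + q² + 2qr - q; remainder on division = p + 2q + 2r.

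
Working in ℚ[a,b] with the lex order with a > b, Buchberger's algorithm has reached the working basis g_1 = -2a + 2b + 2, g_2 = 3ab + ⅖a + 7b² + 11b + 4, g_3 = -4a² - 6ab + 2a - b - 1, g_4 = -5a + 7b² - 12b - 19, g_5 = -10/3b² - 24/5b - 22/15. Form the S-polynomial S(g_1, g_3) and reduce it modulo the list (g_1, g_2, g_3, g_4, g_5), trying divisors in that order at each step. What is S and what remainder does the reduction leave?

S(g_1, g_3) = -5/2ab - ½a - ¼b - ¼; remainder on division = 7/20b + 7/20.

lcm(LM(g_1), LM(g_3)) = a².
S = (lcm/LT(g_1))·g_1 − (lcm/LT(g_3))·g_3 = -5/2ab - ½a - ¼b - ¼.
Reduce S modulo (g_1, g_2, g_3, g_4, g_5) in that order:
  leading term ab: subtract (5/4b)·g_1 from -5/2ab - ½a - ¼b - ¼ → -½a - 5/2b² - 11/4b - ¼
  leading term a: subtract (¼)·g_1 from -½a - 5/2b² - 11/4b - ¼ → -5/2b² - 13/4b - ¾
  leading term b²: subtract (¾)·g_5 from -5/2b² - 13/4b - ¾ → 7/20b + 7/20
  leading term b: no divisor's leading term divides it; move 7/20b to the remainder.
  leading term 1: no divisor's leading term divides it; move 7/20 to the remainder.
The remainder 7/20b + 7/20 is nonzero, so it would be added as the next basis element.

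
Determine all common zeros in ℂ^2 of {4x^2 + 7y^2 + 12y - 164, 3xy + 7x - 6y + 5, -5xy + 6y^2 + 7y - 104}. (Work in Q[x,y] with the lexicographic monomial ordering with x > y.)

{(1, 4)}

Compute a lex Gröbner basis by Buchberger's algorithm.
f_1 = 4x^2 + 7y^2 + 12y - 164, LT = x^2.
f_2 = 3xy + 7x - 6y + 5, LT = xy.
f_3 = -5xy + 6y^2 + 7y - 104, LT = xy.

S(f_1,f_2): lcm = x^2y. S = -7/3x^2 + 2xy - 5/3x + 7/4y^3 + 3y^2 - 41y.
  leading term x^2: subtract (-7/12)·f_1 from -7/3x^2 + 2xy - 5/3x + 7/4y^3 + 3y^2 - 41y → 2xy - 5/3x + 7/4y^3 + 85/12y^2 - 34y - 287/3
  leading term xy: subtract (2/3)·f_2 from 2xy - 5/3x + 7/4y^3 + 85/12y^2 - 34y - 287/3 → -19/3x + 7/4y^3 + 85/12y^2 - 30y - 99
  leading term x: no divisor's leading term divides it; move -19/3x to the remainder.
  leading term y^3: no divisor's leading term divides it; move 7/4y^3 to the remainder.
  leading term y^2: no divisor's leading term divides it; move 85/12y^2 to the remainder.
  leading term y: no divisor's leading term divides it; move -30y to the remainder.
  leading term 1: no divisor's leading term divides it; move -99 to the remainder.
  remainder -19/3x + 7/4y^3 + 85/12y^2 - 30y - 99 ≠ 0; add h_4 = -19/3x + 7/4y^3 + 85/12y^2 - 30y - 99 to the basis.

S(f_1,f_3): lcm = x^2y. S = 6/5xy^2 + 7/5xy - 104/5x + 7/4y^3 + 3y^2 - 41y.
  leading term xy^2: subtract (2/5y)·f_2 from 6/5xy^2 + 7/5xy - 104/5x + 7/4y^3 + 3y^2 - 41y → -7/5xy - 104/5x + 7/4y^3 + 27/5y^2 - 43y
  leading term xy: subtract (-7/15)·f_2 from -7/5xy - 104/5x + 7/4y^3 + 27/5y^2 - 43y → -263/15x + 7/4y^3 + 27/5y^2 - 229/5y + 7/3
  leading term x: subtract (263/95)·h_4 from -263/15x + 7/4y^3 + 27/5y^2 - 229/5y + 7/3 → -294/95y^3 - 16199/1140y^2 + 3539/95y + 78776/285
  leading term y^3: no divisor's leading term divides it; move -294/95y^3 to the remainder.
  leading term y^2: no divisor's leading term divides it; move -16199/1140y^2 to the remainder.
  leading term y: no divisor's leading term divides it; move 3539/95y to the remainder.
  leading term 1: no divisor's leading term divides it; move 78776/285 to the remainder.
  remainder -294/95y^3 - 16199/1140y^2 + 3539/95y + 78776/285 ≠ 0; add h_5 = -294/95y^3 - 16199/1140y^2 + 3539/95y + 78776/285 to the basis.

S(f_2,f_3): lcm = xy. S = 7/3x + 6/5y^2 - 3/5y - 287/15.
  leading term x: subtract (-7/19)·h_4 from 7/3x + 6/5y^2 - 3/5y - 287/15 → 49/76y^3 + 4343/1140y^2 - 1107/95y - 15848/285
  leading term y^3: subtract (-5/24)·h_5 from 49/76y^3 + 4343/1140y^2 - 1107/95y - 15848/285 → 1223/1440y^2 - 467/120y + 89/45
  leading term y^2: no divisor's leading term divides it; move 1223/1440y^2 to the remainder.
  leading term y: no divisor's leading term divides it; move -467/120y to the remainder.
  leading term 1: no divisor's leading term divides it; move 89/45 to the remainder.
  remainder 1223/1440y^2 - 467/120y + 89/45 ≠ 0; add h_6 = 1223/1440y^2 - 467/120y + 89/45 to the basis.

S(f_2,h_4): lcm = xy. S = 7/3x + 21/76y^4 + 85/76y^3 - 90/19y^2 - 335/19y + 5/3.
  leading term x: subtract (-7/19)·h_4 from 7/3x + 21/76y^4 + 85/76y^3 - 90/19y^2 - 335/19y + 5/3 → 21/76y^4 + 67/38y^3 - 485/228y^2 - 545/19y - 1984/57
  leading term y^4: subtract (-5/56y)·h_5 from 21/76y^4 + 67/38y^3 - 485/228y^2 - 545/19y - 1984/57 → 6313/12768y^3 + 3827/3192y^2 - 1598/399y - 1984/57
  leading term y^3: subtract (-31565/197568)·h_5 from 6313/12768y^3 + 3827/3192y^2 - 1598/399y - 1984/57 → -2539877/2370816y^2 + 384617/197568y + 693013/74088
  leading term y^2: subtract (-12699385/10067736)·h_6 from -2539877/2370816y^2 + 384617/197568y + 693013/74088 → -7455583/2516934y + 14911166/1258467
  leading term y: no divisor's leading term divides it; move -7455583/2516934y to the remainder.
  leading term 1: no divisor's leading term divides it; move 14911166/1258467 to the remainder.
  remainder -7455583/2516934y + 14911166/1258467 ≠ 0; add h_7 = -7455583/2516934y + 14911166/1258467 to the basis.

The other S-polynomials (S(f_1,h_4), S(f_3,h_4), S(f_1,h_5), S(f_2,h_5), S(f_3,h_5), S(h_4,h_5), S(f_1,h_6), S(f_2,h_6), S(f_3,h_6), S(h_4,h_6), S(h_5,h_6), S(f_1,h_7), S(f_2,h_7), S(f_3,h_7), S(h_4,h_7), S(h_5,h_7), S(h_6,h_7)) all reduce to 0 modulo the current basis, so we have a Gröbner basis.
Inter-reduce: drop elements whose leading term is divisible by another's, tail-reduce, and make monic.
Reduced Gröbner basis: {x - 1, y - 4}.

Since the basis is lex-ordered, y - 4 is univariate in y. Its roots are {4}. Back-substituting each root into the other basis elements fixes the other coordinates.
  y = 4: the earlier basis element becomes x - 1 = 0, giving x = 1 — point (1, 4).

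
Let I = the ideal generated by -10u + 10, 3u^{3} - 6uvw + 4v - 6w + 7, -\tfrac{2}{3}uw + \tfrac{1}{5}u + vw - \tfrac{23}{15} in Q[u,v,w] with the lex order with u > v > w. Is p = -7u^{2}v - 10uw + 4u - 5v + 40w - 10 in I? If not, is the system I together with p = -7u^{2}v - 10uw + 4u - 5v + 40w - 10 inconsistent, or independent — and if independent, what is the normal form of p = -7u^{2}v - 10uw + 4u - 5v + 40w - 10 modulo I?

-7u^{2}v - 10uw + 4u - 5v + 40w - 10 lies in I (it reduces to 0).

First compute the reduced Gröbner basis of I by Buchberger's algorithm.
f_1 = -10u + 10, LT = u.
f_2 = 3u^{3} - 6uvw + 4v - 6w + 7, LT = u^{3}.
f_3 = -\tfrac{2}{3}uw + \tfrac{1}{5}u + vw - \tfrac{23}{15}, LT = uw.

S(f_1,f_2): lcm = u^{3}. S = -u^{2} + 2uvw - \tfrac{4}{3}v + 2w - \tfrac{7}{3}.
  reduce S modulo (f_1, f_2, f_3):
  remainder 2vw - \tfrac{4}{3}v + 2w - \tfrac{10}{3} ≠ 0; add h_4 = 2vw - \tfrac{4}{3}v + 2w - \tfrac{10}{3} to the basis.

S(f_1,f_3): lcm = uw. S = \tfrac{3}{10}u + \tfrac{3}{2}vw - w - \tfrac{23}{10}.
  reduce S modulo (f_1, f_2, f_3, h_4):
  remainder v - \tfrac{5}{2}w + \tfrac{1}{2} ≠ 0; add h_5 = v - \tfrac{5}{2}w + \tfrac{1}{2} to the basis.

S(h_4,h_5): lcm = vw. S = -\tfrac{2}{3}v + \tfrac{5}{2}w^{2} + \tfrac{1}{2}w - \tfrac{5}{3}.
  reduce S modulo (f_1, f_2, f_3, h_4, h_5):
  remainder \tfrac{5}{2}w^{2} - \tfrac{7}{6}w - \tfrac{4}{3} ≠ 0; add h_6 = \tfrac{5}{2}w^{2} - \tfrac{7}{6}w - \tfrac{4}{3} to the basis.

The other S-polynomials (S(f_2,f_3), S(f_1,h_4), S(f_2,h_4), S(f_3,h_4), S(f_1,h_5), S(f_2,h_5), S(f_3,h_5), S(f_1,h_6), S(f_2,h_6), S(f_3,h_6), S(h_4,h_6), S(h_5,h_6)) all reduce to 0 modulo the current basis, so we have a Gröbner basis.
Inter-reduce: drop elements whose leading term is divisible by another's, tail-reduce, and make monic.
Reduced Gröbner basis: {u - 1, v - \tfrac{5}{2}w + \tfrac{1}{2}, w^{2} - \tfrac{7}{15}w - \tfrac{8}{15}}.
Label its elements g_1 = u - 1, g_2 = v - \tfrac{5}{2}w + \tfrac{1}{2}, g_3 = w^{2} - \tfrac{7}{15}w - \tfrac{8}{15}.

Reduce p = -7u^{2}v - 10uw + 4u - 5v + 40w - 10 modulo G:
  leading term u^{2}v: subtract (-7uv)·g_1 from -7u^{2}v - 10uw + 4u - 5v + 40w - 10 → -7uv - 10uw + 4u - 5v + 40w - 10
  leading term uv: subtract (-7v)·g_1 from -7uv - 10uw + 4u - 5v + 40w - 10 → -10uw + 4u - 12v + 40w - 10
  leading term uw: subtract (-10w)·g_1 from -10uw + 4u - 12v + 40w - 10 → 4u - 12v + 30w - 10
  leading term u: subtract (4)·g_1 from 4u - 12v + 30w - 10 → -12v + 30w - 6
  leading term v: subtract (-12)·g_2 from -12v + 30w - 6 → 0
  normal form = 0.
Since the normal form is 0, p ∈ I.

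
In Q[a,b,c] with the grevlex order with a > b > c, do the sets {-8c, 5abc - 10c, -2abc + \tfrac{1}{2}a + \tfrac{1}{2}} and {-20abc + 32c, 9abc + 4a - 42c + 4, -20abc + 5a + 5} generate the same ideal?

Yes, the ideals are equal.

Two ideals are equal iff their reduced Gröbner bases coincide (the reduced basis is unique for a fixed ordering).
Buchberger on the first generating set:
f_1 = -8c, LT = c.
f_2 = 5abc - 10c, LT = abc.
f_3 = -2abc + \tfrac{1}{2}a + \tfrac{1}{2}, LT = abc.

S(f_1,f_3): lcm = abc. S = \tfrac{1}{4}a + \tfrac{1}{4}.
  reduce S modulo (f_1, f_2, f_3):
  remainder \tfrac{1}{4}a + \tfrac{1}{4} ≠ 0; add g_4 = \tfrac{1}{4}a + \tfrac{1}{4} to the basis.

The other S-polynomials (S(f_1,f_2), S(f_2,f_3), S(f_1,g_4), S(f_2,g_4), S(f_3,g_4)) all reduce to 0 modulo the current basis, so we have a Gröbner basis.
Inter-reduce: drop elements whose leading term is divisible by another's, tail-reduce, and make monic.
Reduced Gröbner basis: {a + 1, c}.

Buchberger on the second generating set:
h_1 = -20abc + 32c, LT = abc.
h_2 = 9abc + 4a - 42c + 4, LT = abc.
h_3 = -20abc + 5a + 5, LT = abc.

S(h_1,h_2): lcm = abc. S = -\tfrac{4}{9}a + \tfrac{46}{15}c - \tfrac{4}{9}.
  reduce S modulo (h_1, h_2, h_3):
  remainder -\tfrac{4}{9}a + \tfrac{46}{15}c - \tfrac{4}{9} ≠ 0; add k_4 = -\tfrac{4}{9}a + \tfrac{46}{15}c - \tfrac{4}{9} to the basis.

S(h_1,h_3): lcm = abc. S = \tfrac{1}{4}a - \tfrac{8}{5}c + \tfrac{1}{4}.
  reduce S modulo (h_1, h_2, h_3, k_4):
  remainder \tfrac{1}{8}c ≠ 0; add k_5 = \tfrac{1}{8}c to the basis.

The other S-polynomials (S(h_2,h_3), S(h_1,k_4), S(h_2,k_4), S(h_3,k_4), S(h_1,k_5), S(h_2,k_5), S(h_3,k_5), S(k_4,k_5)) all reduce to 0 modulo the current basis, so we have a Gröbner basis.
Inter-reduce: drop elements whose leading term is divisible by another's, tail-reduce, and make monic.
Reduced Gröbner basis: {a + 1, c}.

Same reduced basis, so the two generating sets span the same ideal.
The choice of monomial ordering does not affect the verdict — as long as both bases are computed under the same ordering, their equality decides ideal equality.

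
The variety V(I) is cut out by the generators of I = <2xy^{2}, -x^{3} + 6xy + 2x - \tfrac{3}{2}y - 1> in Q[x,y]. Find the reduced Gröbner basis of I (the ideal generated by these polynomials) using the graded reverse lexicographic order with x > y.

G = {x^{3} - 6xy - 2x + \tfrac{3}{2}y + 1, xy^{2}, y^{3} + \tfrac{2}{3}y^{2}}

f_1 = 2xy^{2}, LT = xy^{2}.
f_2 = -x^{3} + 6xy + 2x - \tfrac{3}{2}y - 1, LT = x^{3}.

S(f_1,f_2): lcm = x^{3}y^{2}. S = 6xy^{3} + 2xy^{2} - \tfrac{3}{2}y^{3} - y^{2}.
  leading term xy^{3}: subtract (3y)·f_1 from 6xy^{3} + 2xy^{2} - \tfrac{3}{2}y^{3} - y^{2} → 2xy^{2} - \tfrac{3}{2}y^{3} - y^{2}
  leading term xy^{2}: subtract (1)·f_1 from 2xy^{2} - \tfrac{3}{2}y^{3} - y^{2} → -\tfrac{3}{2}y^{3} - y^{2}
  leading term y^{3}: no divisor's leading term divides it; move -\tfrac{3}{2}y^{3} to the remainder.
  leading term y^{2}: no divisor's leading term divides it; move -y^{2} to the remainder.
  remainder -\tfrac{3}{2}y^{3} - y^{2} ≠ 0; add g_3 = -\tfrac{3}{2}y^{3} - y^{2} to the basis.

The other S-polynomials (S(f_1,g_3), S(f_2,g_3)) all reduce to 0 modulo the current basis, so we have a Gröbner basis.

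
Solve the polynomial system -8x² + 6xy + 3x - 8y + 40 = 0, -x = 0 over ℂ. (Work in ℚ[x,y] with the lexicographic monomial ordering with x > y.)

Compute a lex Gröbner basis by Buchberger's algorithm.
f_1 = -8x² + 6xy + 3x - 8y + 40, LT = x².
f_2 = -x, LT = x.

S(f_1,f_2): lcm = x². S = -¾xy - ⅜x + y - 5.
  leading term xy: subtract (¾y)·f_2 from -¾xy - ⅜x + y - 5 → -⅜x + y - 5
  leading term x: subtract (⅜)·f_2 from -⅜x + y - 5 → y - 5
  leading term y: no divisor's leading term divides it; move y to the remainder.
  leading term 1: no divisor's leading term divides it; move -5 to the remainder.
  remainder y - 5 ≠ 0; add h_3 = y - 5 to the basis.

The other S-polynomials (S(f_1,h_3), S(f_2,h_3)) all reduce to 0 modulo the current basis, so we have a Gröbner basis.
Inter-reduce: drop elements whose leading term is divisible by another's, tail-reduce, and make monic.
Reduced Gröbner basis: {x, y - 5}.

The lex basis is triangular: the last element involves only y. Solving y - 5 = 0 gives y ∈ {5}; substituting each value into the earlier elements determines the remaining variables.
  y = 5: the earlier basis element becomes x = 0, giving x = 0 — point (0, 5).

{(0, 5)}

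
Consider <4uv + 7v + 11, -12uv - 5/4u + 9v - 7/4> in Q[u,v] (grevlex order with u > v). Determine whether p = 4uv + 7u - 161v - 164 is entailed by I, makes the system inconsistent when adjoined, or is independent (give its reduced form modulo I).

4uv + 7u - 161v - 164 lies in I (it reduces to 0).

First compute the reduced Gröbner basis of I by Buchberger's algorithm.
f_1 = 4uv + 7v + 11, LT = uv.
f_2 = -12uv - 5/4u + 9v - 7/4, LT = uv.

S(f_1,f_2): lcm = uv. S = -5/48u + 5/2v + 125/48.
  leading term u: no divisor's leading term divides it; move -5/48u to the remainder.
  leading term v: no divisor's leading term divides it; move 5/2v to the remainder.
  leading term 1: no divisor's leading term divides it; move 125/48 to the remainder.
  remainder -5/48u + 5/2v + 125/48 ≠ 0; add h_3 = -5/48u + 5/2v + 125/48 to the basis.

S(f_1,h_3): lcm = uv. S = 24v^2 + 107/4v + 11/4.
  leading term v^2: no divisor's leading term divides it; move 24v^2 to the remainder.
  leading term v: no divisor's leading term divides it; move 107/4v to the remainder.
  leading term 1: no divisor's leading term divides it; move 11/4 to the remainder.
  remainder 24v^2 + 107/4v + 11/4 ≠ 0; add h_4 = 24v^2 + 107/4v + 11/4 to the basis.

The other S-polynomials (S(f_2,h_3), S(f_1,h_4), S(f_2,h_4), S(h_3,h_4)) all reduce to 0 modulo the current basis, so we have a Gröbner basis.
Inter-reduce: drop elements whose leading term is divisible by another's, tail-reduce, and make monic.
Reduced Gröbner basis: {v^2 + 107/96v + 11/96, u - 24v - 25}.
Label its elements g_1 = v^2 + 107/96v + 11/96, g_2 = u - 24v - 25.

Reduce p = 4uv + 7u - 161v - 164 modulo G:
  leading term uv: subtract (4v)·g_2 from 4uv + 7u - 161v - 164 → 96v^2 + 7u - 61v - 164
  leading term v^2: subtract (96)·g_1 from 96v^2 + 7u - 61v - 164 → 7u - 168v - 175
  leading term u: subtract (7)·g_2 from 7u - 168v - 175 → 0
  normal form = 0.
Since the normal form is 0, p ∈ I.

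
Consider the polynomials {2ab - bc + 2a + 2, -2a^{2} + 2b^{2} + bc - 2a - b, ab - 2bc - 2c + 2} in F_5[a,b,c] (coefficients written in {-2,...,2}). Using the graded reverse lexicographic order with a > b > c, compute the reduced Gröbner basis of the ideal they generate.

G = {ac^{2} - c^{2} - 2a - b - 2c + 2, c^{3} - ac - a + b - c - 2, a^{2} - c^{2} - a - c, ab - 2a - c - 1, b^{2} - c^{2} + a + 2b + 2, bc - a - 2c + 1}

f_1 = 2ab - bc + 2a + 2, LT = ab.
f_2 = -2a^{2} + 2b^{2} + bc - 2a - b, LT = a^{2}.
f_3 = ab - 2bc - 2c + 2, LT = ab.

S(f_1,f_2): lcm = a^{2}b. S = b^{3} + 2abc - 2b^{2}c + a^{2} - ab + 2b^{2} + a.
  reduce S modulo (f_1, f_2, f_3):
  remainder b^{3} - 2b^{2}c + bc^{2} - 2b^{2} - 2ac + a + 2b - 2c + 1 ≠ 0; add g_4 = b^{3} - 2b^{2}c + bc^{2} - 2b^{2} - 2ac + a + 2b - 2c + 1 to the basis.

S(f_1,f_3): lcm = ab. S = -bc + a + 2c - 1.
  reduce S modulo (f_1, f_2, f_3, g_4):
  remainder -bc + a + 2c - 1 ≠ 0; add g_5 = -bc + a + 2c - 1 to the basis.

S(f_2,f_3): lcm = a^{2}b. S = -b^{3} + 2abc + 2b^{2}c + ab - 2b^{2} + 2ac - 2a.
  reduce S modulo (f_1, f_2, f_3, g_4, g_5):
  remainder b^{2} - c^{2} + a + 2b + 2 ≠ 0; add g_6 = b^{2} - c^{2} + a + 2b + 2 to the basis.

S(f_3,g_4): lcm = ab^{3}. S = 2ab^{2}c - 2b^{3}c - abc^{2} + 2ab^{2} + 2a^{2}c - 2b^{2}c - a^{2} - 2ab + 2b^{2} + 2ac - a.
  reduce S modulo (f_1, f_2, f_3, g_4, g_5, g_6):
  remainder ac^{2} - 2c^{3} + 2ac - c^{2} + 2b + 1 ≠ 0; add g_7 = ac^{2} - 2c^{3} + 2ac - c^{2} + 2b + 1 to the basis.

S(f_1,g_6): lcm = ab^{2}. S = 2b^{2}c + ac^{2} - a^{2} - ab - 2a + b.
  reduce S modulo (f_1, f_2, f_3, g_4, g_5, g_6, g_7):
  remainder 2c^{3} - 2ac - 2a + 2b - 2c + 1 ≠ 0; add g_8 = 2c^{3} - 2ac - 2a + 2b - 2c + 1 to the basis.

The other S-polynomials (S(f_1,g_4), S(f_2,g_4), S(f_1,g_5), S(f_2,g_5), S(f_3,g_5), S(g_4,g_5), S(f_2,g_6), S(f_3,g_6), S(g_4,g_6), S(g_5,g_6), S(f_1,g_7), S(f_2,g_7), S(f_3,g_7), S(g_4,g_7), S(g_5,g_7), S(g_6,g_7), S(f_1,g_8), S(f_2,g_8), S(f_3,g_8), S(g_4,g_8), S(g_5,g_8), S(g_6,g_8), S(g_7,g_8)) all reduce to 0 modulo the current basis, so we have a Gröbner basis.
Inter-reduce: drop elements whose leading term is divisible by another's, tail-reduce, and make monic.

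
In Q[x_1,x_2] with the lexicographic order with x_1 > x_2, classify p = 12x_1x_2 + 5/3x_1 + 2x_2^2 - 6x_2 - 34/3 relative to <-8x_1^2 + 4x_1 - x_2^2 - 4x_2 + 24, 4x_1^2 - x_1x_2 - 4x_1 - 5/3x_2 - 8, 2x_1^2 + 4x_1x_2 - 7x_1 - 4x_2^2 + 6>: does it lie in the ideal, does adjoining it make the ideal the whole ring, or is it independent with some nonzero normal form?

Adjoining 12x_1x_2 + 5/3x_1 + 2x_2^2 - 6x_2 - 34/3 makes the ideal the whole ring: the system is inconsistent.

First compute the reduced Gröbner basis of I by Buchberger's algorithm.
f_1 = -8x_1^2 + 4x_1 - x_2^2 - 4x_2 + 24, LT = x_1^2.
f_2 = 4x_1^2 - x_1x_2 - 4x_1 - 5/3x_2 - 8, LT = x_1^2.
f_3 = 2x_1^2 + 4x_1x_2 - 7x_1 - 4x_2^2 + 6, LT = x_1^2.

S(f_1,f_2): lcm = x_1^2. S = 1/4x_1x_2 + 1/2x_1 + 1/8x_2^2 + 11/12x_2 - 1.
  leading term x_1x_2: no divisor's leading term divides it; move 1/4x_1x_2 to the remainder.
  leading term x_1: no divisor's leading term divides it; move 1/2x_1 to the remainder.
  leading term x_2^2: no divisor's leading term divides it; move 1/8x_2^2 to the remainder.
  leading term x_2: no divisor's leading term divides it; move 11/12x_2 to the remainder.
  leading term 1: no divisor's leading term divides it; move -1 to the remainder.
  remainder 1/4x_1x_2 + 1/2x_1 + 1/8x_2^2 + 11/12x_2 - 1 ≠ 0; add h_4 = 1/4x_1x_2 + 1/2x_1 + 1/8x_2^2 + 11/12x_2 - 1 to the basis.

S(f_1,f_3): lcm = x_1^2. S = -2x_1x_2 + 3x_1 + 17/8x_2^2 + 1/2x_2 - 6.
  leading term x_1x_2: subtract (-8)·h_4 from -2x_1x_2 + 3x_1 + 17/8x_2^2 + 1/2x_2 - 6 → 7x_1 + 25/8x_2^2 + 47/6x_2 - 14
  leading term x_1: no divisor's leading term divides it; move 7x_1 to the remainder.
  leading term x_2^2: no divisor's leading term divides it; move 25/8x_2^2 to the remainder.
  leading term x_2: no divisor's leading term divides it; move 47/6x_2 to the remainder.
  leading term 1: no divisor's leading term divides it; move -14 to the remainder.
  remainder 7x_1 + 25/8x_2^2 + 47/6x_2 - 14 ≠ 0; add h_5 = 7x_1 + 25/8x_2^2 + 47/6x_2 - 14 to the basis.

S(f_1,h_4): lcm = x_1^2x_2. S = -2x_1^2 - 1/2x_1x_2^2 - 25/6x_1x_2 + 4x_1 + 1/8x_2^3 + 1/2x_2^2 - 3x_2.
  leading term x_1^2: subtract (1/4)·f_1 from -2x_1^2 - 1/2x_1x_2^2 - 25/6x_1x_2 + 4x_1 + 1/8x_2^3 + 1/2x_2^2 - 3x_2 → -1/2x_1x_2^2 - 25/6x_1x_2 + 3x_1 + 1/8x_2^3 + 3/4x_2^2 - 2x_2 - 6
  leading term x_1x_2^2: subtract (-2x_2)·h_4 from -1/2x_1x_2^2 - 25/6x_1x_2 + 3x_1 + 1/8x_2^3 + 3/4x_2^2 - 2x_2 - 6 → -19/6x_1x_2 + 3x_1 + 3/8x_2^3 + 31/12x_2^2 - 4x_2 - 6
  leading term x_1x_2: subtract (-38/3)·h_4 from -19/6x_1x_2 + 3x_1 + 3/8x_2^3 + 31/12x_2^2 - 4x_2 - 6 → 28/3x_1 + 3/8x_2^3 + 25/6x_2^2 + 137/18x_2 - 56/3
  leading term x_1: subtract (4/3)·h_5 from 28/3x_1 + 3/8x_2^3 + 25/6x_2^2 + 137/18x_2 - 56/3 → 3/8x_2^3 - 17/6x_2
  leading term x_2^3: no divisor's leading term divides it; move 3/8x_2^3 to the remainder.
  leading term x_2: no divisor's leading term divides it; move -17/6x_2 to the remainder.
  remainder 3/8x_2^3 - 17/6x_2 ≠ 0; add h_6 = 3/8x_2^3 - 17/6x_2 to the basis.

S(f_3,h_4): lcm = x_1^2x_2. S = -2x_1^2 + 3/2x_1x_2^2 - 43/6x_1x_2 + 4x_1 - 2x_2^3 + 3x_2.
  leading term x_1^2: subtract (1/4)·f_1 from -2x_1^2 + 3/2x_1x_2^2 - 43/6x_1x_2 + 4x_1 - 2x_2^3 + 3x_2 → 3/2x_1x_2^2 - 43/6x_1x_2 + 3x_1 - 2x_2^3 + 1/4x_2^2 + 4x_2 - 6
  leading term x_1x_2^2: subtract (6x_2)·h_4 from 3/2x_1x_2^2 - 43/6x_1x_2 + 3x_1 - 2x_2^3 + 1/4x_2^2 + 4x_2 - 6 → -61/6x_1x_2 + 3x_1 - 11/4x_2^3 - 21/4x_2^2 + 10x_2 - 6
  leading term x_1x_2: subtract (-122/3)·h_4 from -61/6x_1x_2 + 3x_1 - 11/4x_2^3 - 21/4x_2^2 + 10x_2 - 6 → 70/3x_1 - 11/4x_2^3 - 1/6x_2^2 + 851/18x_2 - 140/3
  leading term x_1: subtract (10/3)·h_5 from 70/3x_1 - 11/4x_2^3 - 1/6x_2^2 + 851/18x_2 - 140/3 → -11/4x_2^3 - 127/12x_2^2 + 127/6x_2
  leading term x_2^3: subtract (-22/3)·h_6 from -11/4x_2^3 - 127/12x_2^2 + 127/6x_2 → -127/12x_2^2 + 7/18x_2
  leading term x_2^2: no divisor's leading term divides it; move -127/12x_2^2 to the remainder.
  leading term x_2: no divisor's leading term divides it; move 7/18x_2 to the remainder.
  remainder -127/12x_2^2 + 7/18x_2 ≠ 0; add h_7 = -127/12x_2^2 + 7/18x_2 to the basis.

S(f_1,h_5): lcm = x_1^2. S = -25/56x_1x_2^2 - 47/42x_1x_2 + 3/2x_1 + 1/8x_2^2 + 1/2x_2 - 3.
  leading term x_1x_2^2: subtract (-25/14x_2)·h_4 from -25/56x_1x_2^2 - 47/42x_1x_2 + 3/2x_1 + 1/8x_2^2 + 1/2x_2 - 3 → -19/84x_1x_2 + 3/2x_1 + 25/112x_2^3 + 37/21x_2^2 - 9/7x_2 - 3
  leading term x_1x_2: subtract (-19/21)·h_4 from -19/84x_1x_2 + 3/2x_1 + 25/112x_2^3 + 37/21x_2^2 - 9/7x_2 - 3 → 41/21x_1 + 25/112x_2^3 + 15/8x_2^2 - 115/252x_2 - 82/21
  leading term x_1: subtract (41/147)·h_5 from 41/21x_1 + 25/112x_2^3 + 15/8x_2^2 - 115/252x_2 - 82/21 → 25/112x_2^3 + 295/294x_2^2 - 1553/588x_2
  leading term x_2^3: subtract (25/42)·h_6 from 25/112x_2^3 + 295/294x_2^2 - 1553/588x_2 → 295/294x_2^2 - 421/441x_2
  leading term x_2^2: subtract (-590/6223)·h_7 from 295/294x_2^2 - 421/441x_2 → -17134/18669x_2
  leading term x_2: no divisor's leading term divides it; move -17134/18669x_2 to the remainder.
  remainder -17134/18669x_2 ≠ 0; add h_8 = -17134/18669x_2 to the basis.

The other S-polynomials (S(f_2,f_3), S(f_2,h_4), S(f_2,h_5), S(f_3,h_5), S(h_4,h_5), S(f_1,h_6), S(f_2,h_6), S(f_3,h_6), S(h_4,h_6), S(h_5,h_6), S(f_1,h_7), S(f_2,h_7), S(f_3,h_7), S(h_4,h_7), S(h_5,h_7), S(h_6,h_7), S(f_1,h_8), S(f_2,h_8), S(f_3,h_8), S(h_4,h_8), S(h_5,h_8), S(h_6,h_8), S(h_7,h_8)) all reduce to 0 modulo the current basis, so we have a Gröbner basis.
Inter-reduce: drop elements whose leading term is divisible by another's, tail-reduce, and make monic.
Reduced Gröbner basis: {x_1 - 2, x_2}.
Label its elements g_1 = x_1 - 2, g_2 = x_2.

Reduce p = 12x_1x_2 + 5/3x_1 + 2x_2^2 - 6x_2 - 34/3 modulo G:
  leading term x_1x_2: subtract (12x_2)·g_1 from 12x_1x_2 + 5/3x_1 + 2x_2^2 - 6x_2 - 34/3 → 5/3x_1 + 2x_2^2 + 18x_2 - 34/3
  leading term x_1: subtract (5/3)·g_1 from 5/3x_1 + 2x_2^2 + 18x_2 - 34/3 → 2x_2^2 + 18x_2 - 8
  leading term x_2^2: subtract (2x_2)·g_2 from 2x_2^2 + 18x_2 - 8 → 18x_2 - 8
  leading term x_2: subtract (18)·g_2 from 18x_2 - 8 → -8
  leading term 1: no divisor's leading term divides it; move -8 to the remainder.
  normal form = -8.
The normal form is nonzero, so p ∉ I. Since p minus its normal form lies in I, I + (p) = I + (r) where r = -8; decide whether this ideal is the whole ring.
Here r = -8 is a nonzero constant, hence a unit: 1 ∈ I + (p), the Gröbner basis of I + (p) is {1}, and the enlarged system has no common solution — adjoining p is inconsistent.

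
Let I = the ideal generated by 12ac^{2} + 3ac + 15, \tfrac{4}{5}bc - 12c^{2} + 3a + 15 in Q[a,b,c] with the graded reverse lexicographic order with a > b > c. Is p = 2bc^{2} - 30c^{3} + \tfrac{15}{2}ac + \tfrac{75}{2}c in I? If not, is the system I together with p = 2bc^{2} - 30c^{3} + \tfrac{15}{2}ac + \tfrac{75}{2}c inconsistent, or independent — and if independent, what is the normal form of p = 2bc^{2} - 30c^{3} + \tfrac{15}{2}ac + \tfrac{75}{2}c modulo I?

2bc^{2} - 30c^{3} + \tfrac{15}{2}ac + \tfrac{75}{2}c lies in I (it reduces to 0).

First compute the reduced Gröbner basis of I by Buchberger's algorithm.
f_1 = 12ac^{2} + 3ac + 15, LT = ac^{2}.
f_2 = \tfrac{4}{5}bc - 12c^{2} + 3a + 15, LT = bc.

S(f_1,f_2): lcm = abc^{2}. S = 15ac^{3} - \tfrac{15}{4}a^{2}c + \tfrac{1}{4}abc - \tfrac{75}{4}ac + \tfrac{5}{4}b.
  leading term ac^{3}: subtract (\tfrac{5}{4}c)·f_1 from 15ac^{3} - \tfrac{15}{4}a^{2}c + \tfrac{1}{4}abc - \tfrac{75}{4}ac + \tfrac{5}{4}b → -\tfrac{15}{4}a^{2}c + \tfrac{1}{4}abc - \tfrac{15}{4}ac^{2} - \tfrac{75}{4}ac + \tfrac{5}{4}b - \tfrac{75}{4}c
  leading term a^{2}c: no divisor's leading term divides it; move -\tfrac{15}{4}a^{2}c to the remainder.
  leading term abc: subtract (\tfrac{5}{16}a)·f_2 from \tfrac{1}{4}abc - \tfrac{15}{4}ac^{2} - \tfrac{75}{4}ac + \tfrac{5}{4}b - \tfrac{75}{4}c → -\tfrac{15}{16}a^{2} - \tfrac{75}{4}ac - \tfrac{75}{16}a + \tfrac{5}{4}b - \tfrac{75}{4}c
  leading term a^{2}: no divisor's leading term divides it; move -\tfrac{15}{16}a^{2} to the remainder.
  leading term ac: no divisor's leading term divides it; move -\tfrac{75}{4}ac to the remainder.
  leading term a: no divisor's leading term divides it; move -\tfrac{75}{16}a to the remainder.
  leading term b: no divisor's leading term divides it; move \tfrac{5}{4}b to the remainder.
  leading term c: no divisor's leading term divides it; move -\tfrac{75}{4}c to the remainder.
  remainder -\tfrac{15}{4}a^{2}c - \tfrac{15}{16}a^{2} - \tfrac{75}{4}ac - \tfrac{75}{16}a + \tfrac{5}{4}b - \tfrac{75}{4}c ≠ 0; add h_3 = -\tfrac{15}{4}a^{2}c - \tfrac{15}{16}a^{2} - \tfrac{75}{4}ac - \tfrac{75}{16}a + \tfrac{5}{4}b - \tfrac{75}{4}c to the basis.

S(f_2,h_3): lcm = a^{2}bc. S = -15a^{2}c^{2} + \tfrac{15}{4}a^{3} - \tfrac{1}{4}a^{2}b - 5abc + \tfrac{75}{4}a^{2} - \tfrac{5}{4}ab + \tfrac{1}{3}b^{2} - 5bc.
  leading term a^{2}c^{2}: subtract (-\tfrac{5}{4}a)·f_1 from -15a^{2}c^{2} + \tfrac{15}{4}a^{3} - \tfrac{1}{4}a^{2}b - 5abc + \tfrac{75}{4}a^{2} - \tfrac{5}{4}ab + \tfrac{1}{3}b^{2} - 5bc → \tfrac{15}{4}a^{3} - \tfrac{1}{4}a^{2}b + \tfrac{15}{4}a^{2}c - 5abc + \tfrac{75}{4}a^{2} - \tfrac{5}{4}ab + \tfrac{1}{3}b^{2} - 5bc + \tfrac{75}{4}a
  leading term a^{3}: no divisor's leading term divides it; move \tfrac{15}{4}a^{3} to the remainder.
  leading term a^{2}b: no divisor's leading term divides it; move -\tfrac{1}{4}a^{2}b to the remainder.
  leading term a^{2}c: subtract (-1)·h_3 from \tfrac{15}{4}a^{2}c - 5abc + \tfrac{75}{4}a^{2} - \tfrac{5}{4}ab + \tfrac{1}{3}b^{2} - 5bc + \tfrac{75}{4}a → -5abc + \tfrac{285}{16}a^{2} - \tfrac{5}{4}ab + \tfrac{1}{3}b^{2} - \tfrac{75}{4}ac - 5bc + \tfrac{225}{16}a + \tfrac{5}{4}b - \tfrac{75}{4}c
  leading term abc: subtract (-\tfrac{25}{4}a)·f_2 from -5abc + \tfrac{285}{16}a^{2} - \tfrac{5}{4}ab + \tfrac{1}{3}b^{2} - \tfrac{75}{4}ac - 5bc + \tfrac{225}{16}a + \tfrac{5}{4}b - \tfrac{75}{4}c → -75ac^{2} + \tfrac{585}{16}a^{2} - \tfrac{5}{4}ab + \tfrac{1}{3}b^{2} - \tfrac{75}{4}ac - 5bc + \tfrac{1725}{16}a + \tfrac{5}{4}b - \tfrac{75}{4}c
  leading term ac^{2}: subtract (-\tfrac{25}{4})·f_1 from -75ac^{2} + \tfrac{585}{16}a^{2} - \tfrac{5}{4}ab + \tfrac{1}{3}b^{2} - \tfrac{75}{4}ac - 5bc + \tfrac{1725}{16}a + \tfrac{5}{4}b - \tfrac{75}{4}c → \tfrac{585}{16}a^{2} - \tfrac{5}{4}ab + \tfrac{1}{3}b^{2} - 5bc + \tfrac{1725}{16}a + \tfrac{5}{4}b - \tfrac{75}{4}c + \tfrac{375}{4}
  leading term a^{2}: no divisor's leading term divides it; move \tfrac{585}{16}a^{2} to the remainder.
  leading term ab: no divisor's leading term divides it; move -\tfrac{5}{4}ab to the remainder.
  leading term b^{2}: no divisor's leading term divides it; move \tfrac{1}{3}b^{2} to the remainder.
  leading term bc: subtract (-\tfrac{25}{4})·f_2 from -5bc + \tfrac{1725}{16}a + \tfrac{5}{4}b - \tfrac{75}{4}c + \tfrac{375}{4} → -75c^{2} + \tfrac{2025}{16}a + \tfrac{5}{4}b - \tfrac{75}{4}c + \tfrac{375}{2}
  leading term c^{2}: no divisor's leading term divides it; move -75c^{2} to the remainder.
  leading term a: no divisor's leading term divides it; move \tfrac{2025}{16}a to the remainder.
  leading term b: no divisor's leading term divides it; move \tfrac{5}{4}b to the remainder.
  leading term c: no divisor's leading term divides it; move -\tfrac{75}{4}c to the remainder.
  leading term 1: no divisor's leading term divides it; move \tfrac{375}{2} to the remainder.
  remainder \tfrac{15}{4}a^{3} - \tfrac{1}{4}a^{2}b + \tfrac{585}{16}a^{2} - \tfrac{5}{4}ab + \tfrac{1}{3}b^{2} - 75c^{2} + \tfrac{2025}{16}a + \tfrac{5}{4}b - \tfrac{75}{4}c + \tfrac{375}{2} ≠ 0; add h_4 = \tfrac{15}{4}a^{3} - \tfrac{1}{4}a^{2}b + \tfrac{585}{16}a^{2} - \tfrac{5}{4}ab + \tfrac{1}{3}b^{2} - 75c^{2} + \tfrac{2025}{16}a + \tfrac{5}{4}b - \tfrac{75}{4}c + \tfrac{375}{2} to the basis.

The other S-polynomials (S(f_1,h_3), S(f_1,h_4), S(f_2,h_4), S(h_3,h_4)) all reduce to 0 modulo the current basis, so we have a Gröbner basis.
Inter-reduce: drop elements whose leading term is divisible by another's, tail-reduce, and make monic.
Reduced Gröbner basis: {a^{3} - \tfrac{1}{15}a^{2}b + \tfrac{39}{4}a^{2} - \tfrac{1}{3}ab + \tfrac{4}{45}b^{2} - 20c^{2} + \tfrac{135}{4}a + \tfrac{1}{3}b - 5c + 50, a^{2}c + \tfrac{1}{4}a^{2} + 5ac + \tfrac{5}{4}a - \tfrac{1}{3}b + 5c, ac^{2} + \tfrac{1}{4}ac + \tfrac{5}{4}, bc - 15c^{2} + \tfrac{15}{4}a + \tfrac{75}{4}}.
Label its elements g_1 = a^{3} - \tfrac{1}{15}a^{2}b + \tfrac{39}{4}a^{2} - \tfrac{1}{3}ab + \tfrac{4}{45}b^{2} - 20c^{2} + \tfrac{135}{4}a + \tfrac{1}{3}b - 5c + 50, g_2 = a^{2}c + \tfrac{1}{4}a^{2} + 5ac + \tfrac{5}{4}a - \tfrac{1}{3}b + 5c, g_3 = ac^{2} + \tfrac{1}{4}ac + \tfrac{5}{4}, g_4 = bc - 15c^{2} + \tfrac{15}{4}a + \tfrac{75}{4}.

Reduce p = 2bc^{2} - 30c^{3} + \tfrac{15}{2}ac + \tfrac{75}{2}c modulo G:
  leading term bc^{2}: subtract (2c)·g_4 from 2bc^{2} - 30c^{3} + \tfrac{15}{2}ac + \tfrac{75}{2}c → 0
  normal form = 0.
Since the normal form is 0, p ∈ I.

The remainder on division by a Gröbner basis is unique — it is the normal form.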